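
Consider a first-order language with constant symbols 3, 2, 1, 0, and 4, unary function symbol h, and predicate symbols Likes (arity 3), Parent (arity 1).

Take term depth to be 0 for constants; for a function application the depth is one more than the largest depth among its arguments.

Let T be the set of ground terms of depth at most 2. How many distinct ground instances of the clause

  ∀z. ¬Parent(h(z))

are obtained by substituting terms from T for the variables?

15

Ground terms of depth ≤ 2:
  Let N_k = |{terms of depth ≤ k}|. Then N_0 = 5 and N_k = 5 + N_{k-1} for k ≥ 1 (one summand per function symbol, arity giving the exponent).
  N_0 = 5
  N_1 = 5 + 5 = 10
  N_2 = 5 + 10 = 15
So there are 15 ground terms available for substitution.
The variable z ranges independently over the available ground terms, and distinct assignments produce distinct instances.
Number of ground instances = 15.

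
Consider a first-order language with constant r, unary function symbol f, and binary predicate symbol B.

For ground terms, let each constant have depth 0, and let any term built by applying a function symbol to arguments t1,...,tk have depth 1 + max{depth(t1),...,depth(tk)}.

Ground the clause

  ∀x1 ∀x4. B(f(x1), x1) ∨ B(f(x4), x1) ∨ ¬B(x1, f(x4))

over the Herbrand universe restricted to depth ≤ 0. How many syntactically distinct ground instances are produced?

1

Ground terms of depth ≤ 0:
  Count level by level. With function symbols f/1, the terms of depth ≤ k are the 1 constant together with each function applied to depth-≤(k−1) tuples, so N_k = 1 + N_{k-1}.
  N_0 = 1
  Explicitly: r.
So there is exactly 1 ground term available for substitution.
The body mentions every one of the 2 quantified variables; since ground terms form a free algebra, no two substitutions collapse to the same formula.
Number of ground instances = 1^2 = 1.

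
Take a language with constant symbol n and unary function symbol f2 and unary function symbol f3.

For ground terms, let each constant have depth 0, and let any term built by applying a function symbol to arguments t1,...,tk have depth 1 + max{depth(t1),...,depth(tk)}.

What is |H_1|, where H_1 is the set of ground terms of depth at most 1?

3

Write N_k for the number of ground terms of depth ≤ k. A term of depth ≤ k is either a constant or a function symbol applied to arguments of depth ≤ k−1, so N_k = 1 + N_{k-1} + N_{k-1}.
N_0 = 1
N_1 = 1 + 1 + 1 = 3
Explicitly: n, f2(n), f3(n).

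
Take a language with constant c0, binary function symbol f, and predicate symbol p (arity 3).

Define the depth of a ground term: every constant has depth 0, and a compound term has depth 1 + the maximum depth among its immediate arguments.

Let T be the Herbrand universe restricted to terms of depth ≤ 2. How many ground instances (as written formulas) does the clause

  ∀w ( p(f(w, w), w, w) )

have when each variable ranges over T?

Ground terms of depth ≤ 2:
  If N_k denotes the number of depth-≤k ground terms, the 1 constant gives N_0 = 1, and each function symbol of arity r contributes N_{k-1}^r new terms at level k: N_k = 1 + N_{k-1}^2.
  N_0 = 1
  N_1 = 1 + 1^2 = 2
  N_2 = 1 + 2^2 = 5
So there are 5 ground terms available for substitution.
The clause has 1 distinct variable (w), which appears in the body. In the free term algebra distinct substitutions yield syntactically distinct ground instances.
Number of ground instances = 5.

5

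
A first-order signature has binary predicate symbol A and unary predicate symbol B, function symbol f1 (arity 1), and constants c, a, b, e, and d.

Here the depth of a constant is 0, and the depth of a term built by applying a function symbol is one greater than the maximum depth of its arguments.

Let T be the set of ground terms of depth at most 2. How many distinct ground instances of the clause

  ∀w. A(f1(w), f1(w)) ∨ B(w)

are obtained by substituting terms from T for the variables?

15

Ground terms of depth ≤ 2:
  Let N_k = |{terms of depth ≤ k}|. Then N_0 = 5 and N_k = 5 + N_{k-1} for k ≥ 1 (one summand per function symbol, arity giving the exponent).
  N_0 = 5
  N_1 = 5 + 5 = 10
  N_2 = 5 + 10 = 15
So there are 15 ground terms available for substitution.
The clause has 1 distinct variable (w), which appears in the body. In the free term algebra distinct substitutions yield syntactically distinct ground instances.
Number of ground instances = 15.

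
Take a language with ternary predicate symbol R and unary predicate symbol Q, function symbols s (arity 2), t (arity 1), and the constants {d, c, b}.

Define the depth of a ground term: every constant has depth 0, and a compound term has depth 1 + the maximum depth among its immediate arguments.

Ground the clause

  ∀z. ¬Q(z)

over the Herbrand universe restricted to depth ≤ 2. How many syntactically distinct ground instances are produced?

Ground terms of depth ≤ 2:
  Let N_k count ground terms of depth at most k. Each non-constant term of depth ≤ k is some function symbol applied to depth-≤(k−1) arguments, giving N_k = 3 + N_{k-1}^2 + N_{k-1}.
  N_0 = 3
  N_1 = 3 + 3^2 + 3 = 15
  N_2 = 3 + 15^2 + 15 = 243
So there are 243 ground terms available for substitution.
The variable z ranges independently over the available ground terms, and distinct assignments produce distinct instances.
Number of ground instances = 243.

243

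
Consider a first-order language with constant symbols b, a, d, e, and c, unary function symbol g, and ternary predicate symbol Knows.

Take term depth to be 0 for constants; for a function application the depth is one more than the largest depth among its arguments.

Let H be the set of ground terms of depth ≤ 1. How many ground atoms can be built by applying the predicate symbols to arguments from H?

First count ground terms of depth ≤ 1.
Let N_k count ground terms of depth at most k. Each non-constant term of depth ≤ k is some function symbol applied to depth-≤(k−1) arguments, giving N_k = 5 + N_{k-1}.
N_0 = 5
N_1 = 5 + 5 = 10
So |H| = 10.
A ground atom is a predicate applied to a tuple of terms from H, so the count is the sum over predicates of |H|^arity:
  Knows: 10^3 = 1000
Total ground atoms: 1000.

1000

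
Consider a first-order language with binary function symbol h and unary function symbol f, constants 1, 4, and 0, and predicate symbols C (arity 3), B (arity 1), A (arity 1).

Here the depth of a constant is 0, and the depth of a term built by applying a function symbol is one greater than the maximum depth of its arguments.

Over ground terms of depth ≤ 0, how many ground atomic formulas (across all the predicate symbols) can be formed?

First count ground terms of depth ≤ 0.
Write N_k for the number of ground terms of depth ≤ k. A term of depth ≤ k is either a constant or a function symbol applied to arguments of depth ≤ k−1, so N_k = 3 + N_{k-1}^2 + N_{k-1}.
N_0 = 3
So |H| = 3.
Each predicate of arity r yields |H|^r ground atoms (one per choice of an r-tuple from H):
  C: 3^3 = 27;  B: 3;  A: 3
Total ground atoms: 27 + 3 + 3 = 33.

33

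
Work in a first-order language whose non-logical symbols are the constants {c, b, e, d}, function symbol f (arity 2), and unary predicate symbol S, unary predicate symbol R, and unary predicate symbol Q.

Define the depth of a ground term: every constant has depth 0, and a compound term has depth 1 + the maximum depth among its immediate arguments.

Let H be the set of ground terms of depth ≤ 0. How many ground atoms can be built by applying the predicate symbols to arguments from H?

12

First count ground terms of depth ≤ 0.
Write N_k for the number of ground terms of depth ≤ k. A term of depth ≤ k is either a constant or a function symbol applied to arguments of depth ≤ k−1, so N_k = 4 + N_{k-1}^2.
N_0 = 4
Explicitly: c, b, e, d.
So |H| = 4.
Ground atoms are formed by filling each argument slot of a predicate with a term from H, so an r-ary predicate gives |H|^r atoms:
  S: 4;  R: 4;  Q: 4
Total ground atoms: 4 + 4 + 4 = 12.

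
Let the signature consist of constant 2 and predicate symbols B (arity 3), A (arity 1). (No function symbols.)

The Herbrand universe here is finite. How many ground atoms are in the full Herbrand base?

With no function symbols, the Herbrand universe is just the 1 constant.
Ground atoms per predicate: B: 1^3 = 1, A: 1.
Herbrand base size = 1 + 1 = 2.

2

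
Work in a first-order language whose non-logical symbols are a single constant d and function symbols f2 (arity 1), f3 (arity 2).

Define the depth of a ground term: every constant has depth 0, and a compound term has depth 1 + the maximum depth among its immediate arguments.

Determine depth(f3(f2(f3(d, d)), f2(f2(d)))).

depth(f3(d, d)) = 1 + max(0, 0) = 1
depth(f2(f3(d, d))) = 1 + depth(f3(d, d)) = 1 + 1 = 2
depth(f2(d)) = 1 + depth(d) = 1 + 0 = 1
depth(f2(f2(d))) = 1 + depth(f2(d)) = 1 + 1 = 2
depth(f3(f2(f3(d, d)), f2(f2(d)))) = 1 + max(2, 2) = 3

3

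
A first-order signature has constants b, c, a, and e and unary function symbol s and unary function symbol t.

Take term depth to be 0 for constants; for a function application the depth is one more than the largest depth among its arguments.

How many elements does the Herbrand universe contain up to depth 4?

Let N_k count ground terms of depth at most k. Each non-constant term of depth ≤ k is some function symbol applied to depth-≤(k−1) arguments, giving N_k = 4 + N_{k-1} + N_{k-1}.
N_0 = 4
N_1 = 4 + 4 + 4 = 12
N_2 = 4 + 12 + 12 = 28
N_3 = 4 + 28 + 28 = 60
N_4 = 4 + 60 + 60 = 124

124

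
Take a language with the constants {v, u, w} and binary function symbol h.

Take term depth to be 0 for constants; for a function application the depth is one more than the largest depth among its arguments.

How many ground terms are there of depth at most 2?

147

Count level by level. With function symbols h/2, the terms of depth ≤ k are the 3 constants together with each function applied to depth-≤(k−1) tuples, so N_k = 3 + N_{k-1}^2.
N_0 = 3
N_1 = 3 + 3^2 = 12
N_2 = 3 + 12^2 = 147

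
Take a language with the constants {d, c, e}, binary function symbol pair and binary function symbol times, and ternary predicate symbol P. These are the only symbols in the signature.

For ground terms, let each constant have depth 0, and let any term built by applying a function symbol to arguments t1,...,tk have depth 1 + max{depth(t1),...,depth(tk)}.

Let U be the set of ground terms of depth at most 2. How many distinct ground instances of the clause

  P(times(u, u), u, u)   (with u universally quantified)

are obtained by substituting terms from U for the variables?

Ground terms of depth ≤ 2:
  Let N_k count ground terms of depth at most k. Each non-constant term of depth ≤ k is some function symbol applied to depth-≤(k−1) arguments, giving N_k = 3 + N_{k-1}^2 + N_{k-1}^2.
  N_0 = 3
  N_1 = 3 + 3^2 + 3^2 = 21
  N_2 = 3 + 21^2 + 21^2 = 885
So there are 885 ground terms available for substitution.
The body mentions the single quantified variable u; since ground terms form a free algebra, no two substitutions collapse to the same formula.
Number of ground instances = 885.

885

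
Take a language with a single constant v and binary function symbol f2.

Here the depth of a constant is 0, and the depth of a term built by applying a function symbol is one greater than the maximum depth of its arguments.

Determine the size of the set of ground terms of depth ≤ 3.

26

Let N_k = |{terms of depth ≤ k}|. Then N_0 = 1 and N_k = 1 + N_{k-1}^2 for k ≥ 1 (one summand per function symbol, arity giving the exponent).
N_0 = 1
N_1 = 1 + 1^2 = 2
N_2 = 1 + 2^2 = 5
N_3 = 1 + 5^2 = 26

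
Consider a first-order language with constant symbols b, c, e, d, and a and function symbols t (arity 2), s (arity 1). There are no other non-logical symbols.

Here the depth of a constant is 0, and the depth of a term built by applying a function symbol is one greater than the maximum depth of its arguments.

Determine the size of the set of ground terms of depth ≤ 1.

35

If N_k denotes the number of depth-≤k ground terms, the 5 constants give N_0 = 5, and each function symbol of arity r contributes N_{k-1}^r new terms at level k: N_k = 5 + N_{k-1}^2 + N_{k-1}.
N_0 = 5
N_1 = 5 + 5^2 + 5 = 35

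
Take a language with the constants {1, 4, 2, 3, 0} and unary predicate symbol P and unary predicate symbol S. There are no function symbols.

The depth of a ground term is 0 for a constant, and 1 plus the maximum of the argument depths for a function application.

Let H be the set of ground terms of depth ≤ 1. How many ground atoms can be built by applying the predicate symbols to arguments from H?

First count ground terms of depth ≤ 1.
With no function symbols every ground term is a constant, so there are exactly 5 ground terms at every depth bound.
N_0 = 5
N_1 = 5
So |H| = 5.
For each predicate symbol, the number of ground atoms is |H| raised to its arity; summing:
  P: 5;  S: 5
Total ground atoms: 5 + 5 = 10.

10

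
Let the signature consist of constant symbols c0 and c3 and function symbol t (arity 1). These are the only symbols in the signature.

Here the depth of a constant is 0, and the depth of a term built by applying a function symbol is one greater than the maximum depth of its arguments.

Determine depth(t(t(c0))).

2

depth(t(c0)) = 1 + depth(c0) = 1 + 0 = 1
depth(t(t(c0))) = 1 + depth(t(c0)) = 1 + 1 = 2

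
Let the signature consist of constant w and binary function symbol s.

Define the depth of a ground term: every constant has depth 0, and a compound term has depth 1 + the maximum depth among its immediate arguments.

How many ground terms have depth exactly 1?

1

Write N_k for the number of ground terms of depth ≤ k. A term of depth ≤ k is either a constant or a function symbol applied to arguments of depth ≤ k−1, so N_k = 1 + N_{k-1}^2.
N_0 = 1
N_1 = 1 + 1^2 = 2
Terms of depth exactly 1: N_1 − N_0 = 2 − 1 = 1.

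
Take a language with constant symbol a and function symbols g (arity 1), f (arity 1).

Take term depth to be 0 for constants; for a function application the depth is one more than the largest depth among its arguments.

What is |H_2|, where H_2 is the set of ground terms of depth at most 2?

7

Let N_k count ground terms of depth at most k. Each non-constant term of depth ≤ k is some function symbol applied to depth-≤(k−1) arguments, giving N_k = 1 + N_{k-1} + N_{k-1}.
N_0 = 1
N_1 = 1 + 1 + 1 = 3
N_2 = 1 + 3 + 3 = 7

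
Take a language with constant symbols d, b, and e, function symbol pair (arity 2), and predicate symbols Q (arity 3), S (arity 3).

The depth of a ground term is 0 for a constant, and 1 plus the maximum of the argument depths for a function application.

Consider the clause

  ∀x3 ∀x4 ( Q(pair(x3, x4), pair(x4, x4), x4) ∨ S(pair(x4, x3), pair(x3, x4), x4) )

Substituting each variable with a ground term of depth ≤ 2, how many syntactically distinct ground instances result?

21609

Ground terms of depth ≤ 2:
  Write N_k for the number of ground terms of depth ≤ k. A term of depth ≤ k is either a constant or a function symbol applied to arguments of depth ≤ k−1, so N_k = 3 + N_{k-1}^2.
  N_0 = 3
  N_1 = 3 + 3^2 = 12
  N_2 = 3 + 12^2 = 147
So there are 147 ground terms available for substitution.
The body mentions every one of the 2 quantified variables; since ground terms form a free algebra, no two substitutions collapse to the same formula.
Number of ground instances = 147^2 = 21609.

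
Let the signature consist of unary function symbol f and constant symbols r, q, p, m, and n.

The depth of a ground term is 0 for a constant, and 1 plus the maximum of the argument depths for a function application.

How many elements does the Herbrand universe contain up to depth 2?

Write N_k for the number of ground terms of depth ≤ k. A term of depth ≤ k is either a constant or a function symbol applied to arguments of depth ≤ k−1, so N_k = 5 + N_{k-1}.
N_0 = 5
N_1 = 5 + 5 = 10
N_2 = 5 + 10 = 15

15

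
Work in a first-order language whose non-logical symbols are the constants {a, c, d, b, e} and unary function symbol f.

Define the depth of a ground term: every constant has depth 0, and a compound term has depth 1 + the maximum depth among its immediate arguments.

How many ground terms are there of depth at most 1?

10

Write N_k for the number of ground terms of depth ≤ k. A term of depth ≤ k is either a constant or a function symbol applied to arguments of depth ≤ k−1, so N_k = 5 + N_{k-1}.
N_0 = 5
N_1 = 5 + 5 = 10
Explicitly: a, c, d, b, e, f(a), f(c), f(d), f(b), f(e).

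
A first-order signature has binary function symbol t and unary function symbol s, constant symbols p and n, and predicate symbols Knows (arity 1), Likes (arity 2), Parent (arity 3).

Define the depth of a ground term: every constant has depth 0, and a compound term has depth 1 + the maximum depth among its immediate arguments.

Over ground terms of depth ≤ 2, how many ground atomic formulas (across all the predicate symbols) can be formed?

First count ground terms of depth ≤ 2.
If N_k denotes the number of depth-≤k ground terms, the 2 constants give N_0 = 2, and each function symbol of arity r contributes N_{k-1}^r new terms at level k: N_k = 2 + N_{k-1}^2 + N_{k-1}.
N_0 = 2
N_1 = 2 + 2^2 + 2 = 8
N_2 = 2 + 8^2 + 8 = 74
So |H| = 74.
For each predicate symbol, the number of ground atoms is |H| raised to its arity; summing:
  Knows: 74;  Likes: 74^2 = 5476;  Parent: 74^3 = 405224
Total ground atoms: 74 + 5476 + 405224 = 410774.

410774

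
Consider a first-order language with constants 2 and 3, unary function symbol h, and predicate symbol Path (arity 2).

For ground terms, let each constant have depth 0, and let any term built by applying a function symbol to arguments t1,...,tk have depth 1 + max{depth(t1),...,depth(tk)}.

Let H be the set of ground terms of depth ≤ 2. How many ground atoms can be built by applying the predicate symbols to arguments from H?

36

First count ground terms of depth ≤ 2.
Let N_k = |{terms of depth ≤ k}|. Then N_0 = 2 and N_k = 2 + N_{k-1} for k ≥ 1 (one summand per function symbol, arity giving the exponent).
N_0 = 2
N_1 = 2 + 2 = 4
N_2 = 2 + 4 = 6
Explicitly: 2, 3, h(2), h(3), h(h(2)), h(h(3)).
So |H| = 6.
Ground atoms are formed by filling each argument slot of a predicate with a term from H, so an r-ary predicate gives |H|^r atoms:
  Path: 6^2 = 36
Total ground atoms: 36.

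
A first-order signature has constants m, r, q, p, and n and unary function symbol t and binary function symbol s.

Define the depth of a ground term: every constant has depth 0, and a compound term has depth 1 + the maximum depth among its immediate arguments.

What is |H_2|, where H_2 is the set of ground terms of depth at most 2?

If N_k denotes the number of depth-≤k ground terms, the 5 constants give N_0 = 5, and each function symbol of arity r contributes N_{k-1}^r new terms at level k: N_k = 5 + N_{k-1} + N_{k-1}^2.
N_0 = 5
N_1 = 5 + 5 + 5^2 = 35
N_2 = 5 + 35 + 35^2 = 1265

1265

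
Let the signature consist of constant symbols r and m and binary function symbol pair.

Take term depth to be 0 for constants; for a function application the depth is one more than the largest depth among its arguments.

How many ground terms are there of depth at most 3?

1446

If N_k denotes the number of depth-≤k ground terms, the 2 constants give N_0 = 2, and each function symbol of arity r contributes N_{k-1}^r new terms at level k: N_k = 2 + N_{k-1}^2.
N_0 = 2
N_1 = 2 + 2^2 = 6
N_2 = 2 + 6^2 = 38
N_3 = 2 + 38^2 = 1446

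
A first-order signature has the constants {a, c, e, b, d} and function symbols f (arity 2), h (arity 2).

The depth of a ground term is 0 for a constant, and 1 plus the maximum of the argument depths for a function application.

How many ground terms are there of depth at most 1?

Let N_k count ground terms of depth at most k. Each non-constant term of depth ≤ k is some function symbol applied to depth-≤(k−1) arguments, giving N_k = 5 + N_{k-1}^2 + N_{k-1}^2.
N_0 = 5
N_1 = 5 + 5^2 + 5^2 = 55

55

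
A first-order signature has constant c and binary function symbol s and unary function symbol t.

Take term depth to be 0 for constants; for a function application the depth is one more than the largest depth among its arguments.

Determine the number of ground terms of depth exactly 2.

If N_k denotes the number of depth-≤k ground terms, the 1 constant gives N_0 = 1, and each function symbol of arity r contributes N_{k-1}^r new terms at level k: N_k = 1 + N_{k-1}^2 + N_{k-1}.
N_0 = 1
N_1 = 1 + 1^2 + 1 = 3
N_2 = 1 + 3^2 + 3 = 13
Terms of depth exactly 2: N_2 − N_1 = 13 − 3 = 10.

10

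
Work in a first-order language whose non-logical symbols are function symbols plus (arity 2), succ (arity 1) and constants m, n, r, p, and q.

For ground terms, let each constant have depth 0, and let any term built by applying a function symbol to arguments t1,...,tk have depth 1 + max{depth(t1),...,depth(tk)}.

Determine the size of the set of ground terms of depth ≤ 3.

1601495

If N_k denotes the number of depth-≤k ground terms, the 5 constants give N_0 = 5, and each function symbol of arity r contributes N_{k-1}^r new terms at level k: N_k = 5 + N_{k-1}^2 + N_{k-1}.
N_0 = 5
N_1 = 5 + 5^2 + 5 = 35
N_2 = 5 + 35^2 + 35 = 1265
N_3 = 5 + 1265^2 + 1265 = 1601495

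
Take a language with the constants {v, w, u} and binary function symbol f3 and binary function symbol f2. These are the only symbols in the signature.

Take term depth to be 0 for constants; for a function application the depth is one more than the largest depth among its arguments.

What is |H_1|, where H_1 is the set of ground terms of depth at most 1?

Let N_k count ground terms of depth at most k. Each non-constant term of depth ≤ k is some function symbol applied to depth-≤(k−1) arguments, giving N_k = 3 + N_{k-1}^2 + N_{k-1}^2.
N_0 = 3
N_1 = 3 + 3^2 + 3^2 = 21

21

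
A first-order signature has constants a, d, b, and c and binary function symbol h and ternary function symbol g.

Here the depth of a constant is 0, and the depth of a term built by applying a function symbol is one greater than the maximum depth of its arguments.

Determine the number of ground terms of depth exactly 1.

Count level by level. With function symbols h/2, g/3, the terms of depth ≤ k are the 4 constants together with each function applied to depth-≤(k−1) tuples, so N_k = 4 + N_{k-1}^2 + N_{k-1}^3.
N_0 = 4
N_1 = 4 + 4^2 + 4^3 = 84
Terms of depth exactly 1: N_1 − N_0 = 84 − 4 = 80.

80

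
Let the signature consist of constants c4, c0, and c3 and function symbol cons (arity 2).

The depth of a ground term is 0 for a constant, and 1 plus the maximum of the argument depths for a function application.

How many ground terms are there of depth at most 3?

21612

Count level by level. With function symbols cons/2, the terms of depth ≤ k are the 3 constants together with each function applied to depth-≤(k−1) tuples, so N_k = 3 + N_{k-1}^2.
N_0 = 3
N_1 = 3 + 3^2 = 12
N_2 = 3 + 12^2 = 147
N_3 = 3 + 147^2 = 21612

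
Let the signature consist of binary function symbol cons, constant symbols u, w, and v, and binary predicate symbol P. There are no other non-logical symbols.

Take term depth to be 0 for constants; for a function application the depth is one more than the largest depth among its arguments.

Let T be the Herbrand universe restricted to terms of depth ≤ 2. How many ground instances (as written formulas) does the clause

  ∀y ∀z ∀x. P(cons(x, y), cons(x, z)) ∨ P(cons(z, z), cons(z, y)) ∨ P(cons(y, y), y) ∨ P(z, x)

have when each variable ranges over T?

3176523

Ground terms of depth ≤ 2:
  Let N_k count ground terms of depth at most k. Each non-constant term of depth ≤ k is some function symbol applied to depth-≤(k−1) arguments, giving N_k = 3 + N_{k-1}^2.
  N_0 = 3
  N_1 = 3 + 3^2 = 12
  N_2 = 3 + 12^2 = 147
So there are 147 ground terms available for substitution.
Each of y, z, x ranges independently over the available ground terms, and distinct assignments produce distinct instances.
Number of ground instances = 147^3 = 3176523.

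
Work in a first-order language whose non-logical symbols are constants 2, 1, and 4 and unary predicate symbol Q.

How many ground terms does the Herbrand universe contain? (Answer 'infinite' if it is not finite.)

There are no function symbols, so every ground term is one of the 3 constants.
The Herbrand universe is {2, 1, 4}, which is finite with 3 elements.

3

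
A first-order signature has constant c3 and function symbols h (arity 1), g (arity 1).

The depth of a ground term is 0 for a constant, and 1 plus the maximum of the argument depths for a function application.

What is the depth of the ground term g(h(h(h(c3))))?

depth(h(c3)) = 1 + depth(c3) = 1 + 0 = 1
depth(h(h(c3))) = 1 + depth(h(c3)) = 1 + 1 = 2
depth(h(h(h(c3)))) = 1 + depth(h(h(c3))) = 1 + 2 = 3
depth(g(h(h(h(c3))))) = 1 + depth(h(h(h(c3)))) = 1 + 3 = 4

4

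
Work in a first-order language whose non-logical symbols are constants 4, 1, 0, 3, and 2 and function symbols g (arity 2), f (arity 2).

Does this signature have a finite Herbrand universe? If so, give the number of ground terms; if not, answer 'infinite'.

The signature has at least one function symbol (g, arity 2) and at least one constant (4).
Iterating g gives infinitely many distinct ground terms: 4, g(4, 4), g(g(4, 4), g(4, 4)), ...
So the Herbrand universe is infinite.

infinite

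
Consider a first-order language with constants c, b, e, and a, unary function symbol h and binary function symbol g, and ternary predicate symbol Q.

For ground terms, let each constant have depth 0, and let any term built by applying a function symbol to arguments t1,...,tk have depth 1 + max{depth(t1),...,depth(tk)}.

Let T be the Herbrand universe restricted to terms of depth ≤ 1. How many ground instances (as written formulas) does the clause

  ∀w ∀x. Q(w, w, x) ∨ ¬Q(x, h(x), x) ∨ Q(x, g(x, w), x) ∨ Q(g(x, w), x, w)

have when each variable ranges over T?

576

Ground terms of depth ≤ 1:
  Count level by level. With function symbols h/1, g/2, the terms of depth ≤ k are the 4 constants together with each function applied to depth-≤(k−1) tuples, so N_k = 4 + N_{k-1} + N_{k-1}^2.
  N_0 = 4
  N_1 = 4 + 4 + 4^2 = 24
So there are 24 ground terms available for substitution.
The body mentions every one of the 2 quantified variables; since ground terms form a free algebra, no two substitutions collapse to the same formula.
Number of ground instances = 24^2 = 576.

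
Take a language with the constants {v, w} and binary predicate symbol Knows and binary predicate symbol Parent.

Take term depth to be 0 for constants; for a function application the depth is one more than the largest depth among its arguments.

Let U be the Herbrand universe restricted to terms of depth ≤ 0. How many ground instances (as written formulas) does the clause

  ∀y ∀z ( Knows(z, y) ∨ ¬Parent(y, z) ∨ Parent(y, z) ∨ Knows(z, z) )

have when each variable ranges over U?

4

Ground terms of depth ≤ 0:
  With no function symbols every ground term is a constant, so there are exactly 2 ground terms at every depth bound.
  N_0 = 2
So there are 2 ground terms available for substitution.
Each of y, z ranges independently over the available ground terms, and distinct assignments produce distinct instances.
Number of ground instances = 2^2 = 4.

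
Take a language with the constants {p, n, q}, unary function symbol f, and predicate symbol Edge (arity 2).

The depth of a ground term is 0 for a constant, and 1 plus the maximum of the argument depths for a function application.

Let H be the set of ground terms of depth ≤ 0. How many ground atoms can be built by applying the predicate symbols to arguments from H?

First count ground terms of depth ≤ 0.
Count level by level. With function symbols f/1, the terms of depth ≤ k are the 3 constants together with each function applied to depth-≤(k−1) tuples, so N_k = 3 + N_{k-1}.
N_0 = 3
Explicitly: p, n, q.
So |H| = 3.
For each predicate symbol, the number of ground atoms is |H| raised to its arity; summing:
  Edge: 3^2 = 9
Total ground atoms: 9.

9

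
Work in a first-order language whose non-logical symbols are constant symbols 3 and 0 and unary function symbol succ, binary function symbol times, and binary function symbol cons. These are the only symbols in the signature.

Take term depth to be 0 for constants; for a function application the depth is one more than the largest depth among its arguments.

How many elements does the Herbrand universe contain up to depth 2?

If N_k denotes the number of depth-≤k ground terms, the 2 constants give N_0 = 2, and each function symbol of arity r contributes N_{k-1}^r new terms at level k: N_k = 2 + N_{k-1} + N_{k-1}^2 + N_{k-1}^2.
N_0 = 2
N_1 = 2 + 2 + 2^2 + 2^2 = 12
N_2 = 2 + 12 + 12^2 + 12^2 = 302

302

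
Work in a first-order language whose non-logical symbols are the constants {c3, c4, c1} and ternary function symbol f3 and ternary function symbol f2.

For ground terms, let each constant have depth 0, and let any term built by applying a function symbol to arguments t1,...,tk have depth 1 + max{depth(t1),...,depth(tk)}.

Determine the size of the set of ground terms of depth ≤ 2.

370389

If N_k denotes the number of depth-≤k ground terms, the 3 constants give N_0 = 3, and each function symbol of arity r contributes N_{k-1}^r new terms at level k: N_k = 3 + N_{k-1}^3 + N_{k-1}^3.
N_0 = 3
N_1 = 3 + 3^3 + 3^3 = 57
N_2 = 3 + 57^3 + 57^3 = 370389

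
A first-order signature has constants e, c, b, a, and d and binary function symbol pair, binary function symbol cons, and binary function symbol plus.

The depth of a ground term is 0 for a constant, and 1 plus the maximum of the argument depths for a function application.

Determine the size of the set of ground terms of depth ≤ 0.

5

If N_k denotes the number of depth-≤k ground terms, the 5 constants give N_0 = 5, and each function symbol of arity r contributes N_{k-1}^r new terms at level k: N_k = 5 + N_{k-1}^2 + N_{k-1}^2 + N_{k-1}^2.
N_0 = 5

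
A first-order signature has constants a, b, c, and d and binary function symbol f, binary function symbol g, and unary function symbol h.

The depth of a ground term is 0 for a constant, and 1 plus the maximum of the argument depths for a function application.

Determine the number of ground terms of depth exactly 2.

Let N_k = |{terms of depth ≤ k}|. Then N_0 = 4 and N_k = 4 + N_{k-1}^2 + N_{k-1}^2 + N_{k-1} for k ≥ 1 (one summand per function symbol, arity giving the exponent).
N_0 = 4
N_1 = 4 + 4^2 + 4^2 + 4 = 40
N_2 = 4 + 40^2 + 40^2 + 40 = 3244
Terms of depth exactly 2: N_2 − N_1 = 3244 − 40 = 3204.

3204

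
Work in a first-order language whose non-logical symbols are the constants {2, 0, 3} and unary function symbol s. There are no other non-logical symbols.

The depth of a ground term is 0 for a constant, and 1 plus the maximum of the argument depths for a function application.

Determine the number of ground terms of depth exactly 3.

Count level by level. With function symbols s/1, the terms of depth ≤ k are the 3 constants together with each function applied to depth-≤(k−1) tuples, so N_k = 3 + N_{k-1}.
N_0 = 3
N_1 = 3 + 3 = 6
N_2 = 3 + 6 = 9
N_3 = 3 + 9 = 12
Terms of depth exactly 3: N_3 − N_2 = 12 − 9 = 3.

3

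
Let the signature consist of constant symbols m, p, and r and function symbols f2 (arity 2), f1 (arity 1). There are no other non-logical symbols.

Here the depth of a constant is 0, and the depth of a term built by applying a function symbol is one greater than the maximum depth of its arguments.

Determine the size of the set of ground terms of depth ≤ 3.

59295

Write N_k for the number of ground terms of depth ≤ k. A term of depth ≤ k is either a constant or a function symbol applied to arguments of depth ≤ k−1, so N_k = 3 + N_{k-1}^2 + N_{k-1}.
N_0 = 3
N_1 = 3 + 3^2 + 3 = 15
N_2 = 3 + 15^2 + 15 = 243
N_3 = 3 + 243^2 + 243 = 59295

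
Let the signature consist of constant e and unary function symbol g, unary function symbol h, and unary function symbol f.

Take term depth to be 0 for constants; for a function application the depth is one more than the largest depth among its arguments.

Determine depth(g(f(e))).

2

depth(f(e)) = 1 + depth(e) = 1 + 0 = 1
depth(g(f(e))) = 1 + depth(f(e)) = 1 + 1 = 2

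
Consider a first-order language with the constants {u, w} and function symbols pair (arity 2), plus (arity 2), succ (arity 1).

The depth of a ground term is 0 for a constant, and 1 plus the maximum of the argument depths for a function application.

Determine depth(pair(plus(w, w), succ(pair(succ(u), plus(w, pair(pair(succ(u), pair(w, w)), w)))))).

7

depth(plus(w, w)) = 1 + max(0, 0) = 1
depth(succ(u)) = 1 + depth(u) = 1 + 0 = 1
depth(pair(w, w)) = 1 + max(0, 0) = 1
depth(pair(succ(u), pair(w, w))) = 1 + max(1, 1) = 2
depth(pair(pair(succ(u), pair(w, w)), w)) = 1 + max(2, 0) = 3
depth(plus(w, pair(pair(succ(u), pair(w, w)), w))) = 1 + max(0, 3) = 4
depth(pair(succ(u), plus(w, pair(pair(succ(u), pair(w, w)), w)))) = 1 + max(1, 4) = 5
depth(succ(pair(succ(u), plus(w, pair(pair(succ(u), pair(w, w)), w))))) = 1 + depth(pair(succ(u), plus(w, pair(pair(succ(u), pair(w, w)), w)))) = 1 + 5 = 6
depth(pair(plus(w, w), succ(pair(succ(u), plus(w, pair(pair(succ(u), pair(w, w)), w)))))) = 1 + max(1, 6) = 7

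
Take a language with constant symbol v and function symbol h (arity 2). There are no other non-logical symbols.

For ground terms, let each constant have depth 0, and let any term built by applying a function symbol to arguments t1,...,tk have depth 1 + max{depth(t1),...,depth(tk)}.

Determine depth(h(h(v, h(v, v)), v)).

depth(h(v, v)) = 1 + max(0, 0) = 1
depth(h(v, h(v, v))) = 1 + max(0, 1) = 2
depth(h(h(v, h(v, v)), v)) = 1 + max(2, 0) = 3

3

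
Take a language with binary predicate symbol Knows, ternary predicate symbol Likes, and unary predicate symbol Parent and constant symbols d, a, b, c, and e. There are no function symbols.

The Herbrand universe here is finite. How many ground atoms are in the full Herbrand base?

With no function symbols, the Herbrand universe is just the 5 constants.
Ground atoms per predicate: Knows: 5^2 = 25, Likes: 5^3 = 125, Parent: 5.
Herbrand base size = 25 + 125 + 5 = 155.

155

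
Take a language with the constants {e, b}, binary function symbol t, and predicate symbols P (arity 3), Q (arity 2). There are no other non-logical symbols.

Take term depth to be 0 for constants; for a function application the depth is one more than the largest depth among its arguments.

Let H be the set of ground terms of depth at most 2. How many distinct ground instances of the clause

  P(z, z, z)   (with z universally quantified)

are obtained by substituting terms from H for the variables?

Ground terms of depth ≤ 2:
  Write N_k for the number of ground terms of depth ≤ k. A term of depth ≤ k is either a constant or a function symbol applied to arguments of depth ≤ k−1, so N_k = 2 + N_{k-1}^2.
  N_0 = 2
  N_1 = 2 + 2^2 = 6
  N_2 = 2 + 6^2 = 38
So there are 38 ground terms available for substitution.
The clause has 1 distinct variable (z), which appears in the body. In the free term algebra distinct substitutions yield syntactically distinct ground instances.
Number of ground instances = 38.

38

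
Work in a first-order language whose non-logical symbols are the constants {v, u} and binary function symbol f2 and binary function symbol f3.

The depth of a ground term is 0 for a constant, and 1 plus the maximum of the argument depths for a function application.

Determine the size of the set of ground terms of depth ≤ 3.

Count level by level. With function symbols f2/2, f3/2, the terms of depth ≤ k are the 2 constants together with each function applied to depth-≤(k−1) tuples, so N_k = 2 + N_{k-1}^2 + N_{k-1}^2.
N_0 = 2
N_1 = 2 + 2^2 + 2^2 = 10
N_2 = 2 + 10^2 + 10^2 = 202
N_3 = 2 + 202^2 + 202^2 = 81610

81610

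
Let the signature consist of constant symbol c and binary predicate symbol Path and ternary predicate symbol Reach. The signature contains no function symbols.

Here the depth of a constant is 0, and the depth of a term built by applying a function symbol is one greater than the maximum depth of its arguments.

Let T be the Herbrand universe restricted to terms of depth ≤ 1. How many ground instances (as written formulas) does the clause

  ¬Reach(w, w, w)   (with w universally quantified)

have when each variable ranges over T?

1

Ground terms of depth ≤ 1:
  With no function symbols every ground term is a constant, so there is exactly 1 ground term at every depth bound.
  N_0 = 1
  N_1 = 1
So there is exactly 1 ground term available for substitution.
There is 1 variable to instantiate (w),  occurring in at least one literal, so different choices give different ground instances.
Number of ground instances = 1.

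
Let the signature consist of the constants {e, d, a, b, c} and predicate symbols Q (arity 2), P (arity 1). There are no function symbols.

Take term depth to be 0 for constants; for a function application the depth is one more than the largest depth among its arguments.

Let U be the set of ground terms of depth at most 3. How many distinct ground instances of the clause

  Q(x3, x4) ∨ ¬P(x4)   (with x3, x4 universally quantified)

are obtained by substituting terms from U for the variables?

25

Ground terms of depth ≤ 3:
  With no function symbols every ground term is a constant, so there are exactly 5 ground terms at every depth bound.
  N_0 = 5
  N_1 = 5
  N_2 = 5
  N_3 = 5
  Explicitly: e, d, a, b, c.
So there are 5 ground terms available for substitution.
The clause has 2 distinct variables (x3, x4), each appearing in the body. In the free term algebra distinct substitutions yield syntactically distinct ground instances.
Number of ground instances = 5^2 = 25.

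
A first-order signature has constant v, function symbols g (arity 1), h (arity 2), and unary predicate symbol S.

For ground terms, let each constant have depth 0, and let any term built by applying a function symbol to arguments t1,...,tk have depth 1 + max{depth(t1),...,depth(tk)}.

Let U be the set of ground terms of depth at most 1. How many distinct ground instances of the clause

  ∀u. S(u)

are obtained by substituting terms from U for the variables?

3

Ground terms of depth ≤ 1:
  If N_k denotes the number of depth-≤k ground terms, the 1 constant gives N_0 = 1, and each function symbol of arity r contributes N_{k-1}^r new terms at level k: N_k = 1 + N_{k-1} + N_{k-1}^2.
  N_0 = 1
  N_1 = 1 + 1 + 1^2 = 3
  Explicitly: v, g(v), h(v, v).
So there are 3 ground terms available for substitution.
The body mentions the single quantified variable u; since ground terms form a free algebra, no two substitutions collapse to the same formula.
Number of ground instances = 3.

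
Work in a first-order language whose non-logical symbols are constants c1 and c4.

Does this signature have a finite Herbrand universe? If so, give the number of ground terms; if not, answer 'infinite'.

2

There are no function symbols, so every ground term is one of the 2 constants.
The Herbrand universe is {c1, c4}, which is finite with 2 elements.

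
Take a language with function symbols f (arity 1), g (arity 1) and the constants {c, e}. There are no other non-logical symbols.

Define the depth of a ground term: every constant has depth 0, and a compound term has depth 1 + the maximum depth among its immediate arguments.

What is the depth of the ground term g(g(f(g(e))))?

4

depth(g(e)) = 1 + depth(e) = 1 + 0 = 1
depth(f(g(e))) = 1 + depth(g(e)) = 1 + 1 = 2
depth(g(f(g(e)))) = 1 + depth(f(g(e))) = 1 + 2 = 3
depth(g(g(f(g(e))))) = 1 + depth(g(f(g(e)))) = 1 + 3 = 4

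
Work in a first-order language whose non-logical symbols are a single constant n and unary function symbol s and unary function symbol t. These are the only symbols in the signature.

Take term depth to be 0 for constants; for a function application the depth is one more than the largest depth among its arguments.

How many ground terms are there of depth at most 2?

7

Let N_k count ground terms of depth at most k. Each non-constant term of depth ≤ k is some function symbol applied to depth-≤(k−1) arguments, giving N_k = 1 + N_{k-1} + N_{k-1}.
N_0 = 1
N_1 = 1 + 1 + 1 = 3
N_2 = 1 + 3 + 3 = 7
Explicitly: n, s(n), s(s(n)), s(t(n)), t(n), t(s(n)), t(t(n)).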